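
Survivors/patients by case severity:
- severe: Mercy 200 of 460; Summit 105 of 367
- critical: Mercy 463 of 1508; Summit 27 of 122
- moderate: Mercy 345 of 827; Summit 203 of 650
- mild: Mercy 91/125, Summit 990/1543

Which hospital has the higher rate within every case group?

Severe: Mercy 200/460 = 43.5%, Summit 105/367 = 28.6% → Mercy
Critical: Mercy 463/1508 = 30.7%, Summit 27/122 = 22.1% → Mercy
Moderate: Mercy 345/827 = 41.7%, Summit 203/650 = 31.2% → Mercy
Mild: Mercy 91/125 = 72.8%, Summit 990/1543 = 64.2% → Mercy
Mercy has the higher rate in all 4 groups.

Mercy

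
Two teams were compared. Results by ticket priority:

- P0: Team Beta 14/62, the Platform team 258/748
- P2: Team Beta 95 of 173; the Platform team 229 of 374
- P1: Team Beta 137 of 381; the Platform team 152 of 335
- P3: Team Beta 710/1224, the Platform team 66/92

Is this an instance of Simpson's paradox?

P0: Team Beta 14/62 = 22.6%, the Platform team 258/748 = 34.5% → the Platform team
P2: Team Beta 95/173 = 54.9%, the Platform team 229/374 = 61.2% → the Platform team
P1: Team Beta 137/381 = 36.0%, the Platform team 152/335 = 45.4% → the Platform team
P3: Team Beta 710/1224 = 58.0%, the Platform team 66/92 = 71.7% → the Platform team
Overall: Team Beta 956/1840 = 52.0%, the Platform team 705/1549 = 45.5% → Team Beta
The Platform team wins each ticket group but Team Beta wins overall — the comparison reverses. The Platform team's tickets skew toward P0, which has a lower base rate.

Yes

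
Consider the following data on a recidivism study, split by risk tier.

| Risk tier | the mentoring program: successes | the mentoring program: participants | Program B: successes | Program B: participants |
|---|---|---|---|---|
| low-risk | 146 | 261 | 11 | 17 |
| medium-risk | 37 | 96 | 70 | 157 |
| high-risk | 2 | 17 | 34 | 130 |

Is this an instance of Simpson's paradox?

Low-risk: the mentoring program 146/261 = 55.9%, Program B 11/17 = 64.7% → Program B
Medium-risk: the mentoring program 37/96 = 38.5%, Program B 70/157 = 44.6% → Program B
High-risk: the mentoring program 2/17 = 11.8%, Program B 34/130 = 26.2% → Program B
Overall: the mentoring program 185/374 = 49.5%, Program B 115/304 = 37.8% → the mentoring program
Program B wins each risk group but the mentoring program wins overall — the comparison reverses. Program B's participants skew toward high-risk, which has a lower base rate.

Yes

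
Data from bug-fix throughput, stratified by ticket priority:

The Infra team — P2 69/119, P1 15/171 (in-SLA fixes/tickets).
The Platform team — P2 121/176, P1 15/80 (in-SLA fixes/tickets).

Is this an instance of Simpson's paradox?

P2: the Infra team 69/119 = 58.0%, the Platform team 121/176 = 68.8% → the Platform team
P1: the Infra team 15/171 = 8.8%, the Platform team 15/80 = 18.8% → the Platform team
Overall: the Infra team 84/290 = 29.0%, the Platform team 136/256 = 53.1% → the Platform team
The Platform team wins overall and in every ticket group — no reversal.

No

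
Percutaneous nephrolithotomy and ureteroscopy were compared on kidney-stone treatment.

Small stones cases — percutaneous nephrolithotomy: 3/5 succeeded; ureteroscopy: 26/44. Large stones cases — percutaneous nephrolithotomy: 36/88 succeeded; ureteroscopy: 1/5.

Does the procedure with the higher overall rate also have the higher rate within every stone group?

Small stones: percutaneous nephrolithotomy 3/5 = 60.0%, ureteroscopy 26/44 = 59.1% → percutaneous nephrolithotomy
Large stones: percutaneous nephrolithotomy 36/88 = 40.9%, ureteroscopy 1/5 = 20.0% → percutaneous nephrolithotomy
Overall: percutaneous nephrolithotomy 39/93 = 41.9%, ureteroscopy 27/49 = 55.1% → ureteroscopy
Percutaneous nephrolithotomy wins each stone group but ureteroscopy wins overall — the comparison reverses. Percutaneous nephrolithotomy's cases skew toward large stones, which has a lower base rate.

No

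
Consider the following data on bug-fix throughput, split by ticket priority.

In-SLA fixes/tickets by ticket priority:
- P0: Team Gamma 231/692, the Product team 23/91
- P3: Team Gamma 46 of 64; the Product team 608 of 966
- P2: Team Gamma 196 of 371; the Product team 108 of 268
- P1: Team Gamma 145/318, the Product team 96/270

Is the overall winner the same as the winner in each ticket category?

P0: Team Gamma 231/692 = 33.4%, the Product team 23/91 = 25.3% → Team Gamma
P3: Team Gamma 46/64 = 71.9%, the Product team 608/966 = 62.9% → Team Gamma
P2: Team Gamma 196/371 = 52.8%, the Product team 108/268 = 40.3% → Team Gamma
P1: Team Gamma 145/318 = 45.6%, the Product team 96/270 = 35.6% → Team Gamma
Overall: Team Gamma 618/1445 = 42.8%, the Product team 835/1595 = 52.4% → the Product team
Team Gamma wins each ticket group but the Product team wins overall — the comparison reverses. Team Gamma's tickets skew toward P0, which has a lower base rate.

No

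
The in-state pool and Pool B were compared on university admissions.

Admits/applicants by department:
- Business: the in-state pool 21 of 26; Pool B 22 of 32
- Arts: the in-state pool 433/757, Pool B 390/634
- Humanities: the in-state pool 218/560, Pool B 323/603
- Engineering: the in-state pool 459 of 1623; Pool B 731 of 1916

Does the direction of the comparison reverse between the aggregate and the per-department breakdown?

No

Business: the in-state pool 21/26 = 80.8%, Pool B 22/32 = 68.8% → the in-state pool
Arts: the in-state pool 433/757 = 57.2%, Pool B 390/634 = 61.5% → Pool B
Humanities: the in-state pool 218/560 = 38.9%, Pool B 323/603 = 53.6% → Pool B
Engineering: the in-state pool 459/1623 = 28.3%, Pool B 731/1916 = 38.2% → Pool B
Overall: the in-state pool 1131/2966 = 38.1%, Pool B 1466/3185 = 46.0% → Pool B
Neither sweeps: the in-state pool wins 1 of 4 groups, Pool B wins 3. Pool B wins overall but not every group — no Simpson reversal.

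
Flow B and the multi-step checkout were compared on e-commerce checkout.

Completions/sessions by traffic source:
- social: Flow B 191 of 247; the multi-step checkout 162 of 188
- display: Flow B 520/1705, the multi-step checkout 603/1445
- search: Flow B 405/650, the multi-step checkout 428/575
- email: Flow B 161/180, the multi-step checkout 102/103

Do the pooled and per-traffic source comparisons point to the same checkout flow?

Social: Flow B 191/247 = 77.3%, the multi-step checkout 162/188 = 86.2% → the multi-step checkout
Display: Flow B 520/1705 = 30.5%, the multi-step checkout 603/1445 = 41.7% → the multi-step checkout
Search: Flow B 405/650 = 62.3%, the multi-step checkout 428/575 = 74.4% → the multi-step checkout
Email: Flow B 161/180 = 89.4%, the multi-step checkout 102/103 = 99.0% → the multi-step checkout
Overall: Flow B 1277/2782 = 45.9%, the multi-step checkout 1295/2311 = 56.0% → the multi-step checkout
The multi-step checkout wins overall and in every traffic group — no reversal.

Yes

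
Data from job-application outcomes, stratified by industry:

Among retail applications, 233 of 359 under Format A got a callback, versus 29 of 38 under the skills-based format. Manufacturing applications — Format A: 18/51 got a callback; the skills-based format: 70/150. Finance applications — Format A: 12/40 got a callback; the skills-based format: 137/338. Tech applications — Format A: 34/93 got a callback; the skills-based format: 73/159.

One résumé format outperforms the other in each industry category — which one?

the skills-based format

Retail: Format A 233/359 = 64.9%, the skills-based format 29/38 = 76.3% → the skills-based format
Manufacturing: Format A 18/51 = 35.3%, the skills-based format 70/150 = 46.7% → the skills-based format
Finance: Format A 12/40 = 30.0%, the skills-based format 137/338 = 40.5% → the skills-based format
Tech: Format A 34/93 = 36.6%, the skills-based format 73/159 = 45.9% → the skills-based format
The skills-based format has the higher rate in all 4 groups.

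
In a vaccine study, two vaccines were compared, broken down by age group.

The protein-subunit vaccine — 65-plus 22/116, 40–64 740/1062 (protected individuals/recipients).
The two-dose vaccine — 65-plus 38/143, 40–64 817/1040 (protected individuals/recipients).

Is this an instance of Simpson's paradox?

No

65-plus: the protein-subunit vaccine 22/116 = 19.0%, the two-dose vaccine 38/143 = 26.6% → the two-dose vaccine
40–64: the protein-subunit vaccine 740/1062 = 69.7%, the two-dose vaccine 817/1040 = 78.6% → the two-dose vaccine
Overall: the protein-subunit vaccine 762/1178 = 64.7%, the two-dose vaccine 855/1183 = 72.3% → the two-dose vaccine
The two-dose vaccine wins overall and in every age group — no reversal.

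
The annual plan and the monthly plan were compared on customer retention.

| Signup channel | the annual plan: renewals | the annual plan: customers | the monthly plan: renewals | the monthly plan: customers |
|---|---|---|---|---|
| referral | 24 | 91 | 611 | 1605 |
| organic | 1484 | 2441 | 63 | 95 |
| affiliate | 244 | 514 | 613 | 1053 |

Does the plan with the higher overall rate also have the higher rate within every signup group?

No

Referral: the annual plan 24/91 = 26.4%, the monthly plan 611/1605 = 38.1% → the monthly plan
Organic: the annual plan 1484/2441 = 60.8%, the monthly plan 63/95 = 66.3% → the monthly plan
Affiliate: the annual plan 244/514 = 47.5%, the monthly plan 613/1053 = 58.2% → the monthly plan
Overall: the annual plan 1752/3046 = 57.5%, the monthly plan 1287/2753 = 46.7% → the annual plan
The monthly plan wins each signup group but the annual plan wins overall — the comparison reverses. The monthly plan's customers skew toward referral, which has a lower base rate.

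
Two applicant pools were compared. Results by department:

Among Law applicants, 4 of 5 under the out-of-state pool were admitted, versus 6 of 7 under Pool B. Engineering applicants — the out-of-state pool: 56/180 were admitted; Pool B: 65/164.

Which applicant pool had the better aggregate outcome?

Pool B

Law: the out-of-state pool 4/5 = 80.0%, Pool B 6/7 = 85.7% → Pool B
Engineering: the out-of-state pool 56/180 = 31.1%, Pool B 65/164 = 39.6% → Pool B
Overall: the out-of-state pool 60/185 = 32.4%, Pool B 71/171 = 41.5% → Pool B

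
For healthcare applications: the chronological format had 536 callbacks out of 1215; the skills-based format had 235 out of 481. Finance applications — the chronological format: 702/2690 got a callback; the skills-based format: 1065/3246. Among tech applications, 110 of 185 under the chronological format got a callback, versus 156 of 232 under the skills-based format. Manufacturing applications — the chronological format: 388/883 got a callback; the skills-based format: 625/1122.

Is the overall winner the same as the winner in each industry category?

Healthcare: the chronological format 536/1215 = 44.1%, the skills-based format 235/481 = 48.9% → the skills-based format
Finance: the chronological format 702/2690 = 26.1%, the skills-based format 1065/3246 = 32.8% → the skills-based format
Tech: the chronological format 110/185 = 59.5%, the skills-based format 156/232 = 67.2% → the skills-based format
Manufacturing: the chronological format 388/883 = 43.9%, the skills-based format 625/1122 = 55.7% → the skills-based format
Overall: the chronological format 1736/4973 = 34.9%, the skills-based format 2081/5081 = 41.0% → the skills-based format
The skills-based format wins overall and in every industry group — no reversal.

Yes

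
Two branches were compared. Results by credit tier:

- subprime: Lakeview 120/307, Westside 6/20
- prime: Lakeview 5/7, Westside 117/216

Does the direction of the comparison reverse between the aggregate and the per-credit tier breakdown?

Subprime: Lakeview 120/307 = 39.1%, Westside 6/20 = 30.0% → Lakeview
Prime: Lakeview 5/7 = 71.4%, Westside 117/216 = 54.2% → Lakeview
Overall: Lakeview 125/314 = 39.8%, Westside 123/236 = 52.1% → Westside
Lakeview wins each credit group but Westside wins overall — the comparison reverses. Lakeview's applications skew toward subprime, which has a lower base rate.

Yes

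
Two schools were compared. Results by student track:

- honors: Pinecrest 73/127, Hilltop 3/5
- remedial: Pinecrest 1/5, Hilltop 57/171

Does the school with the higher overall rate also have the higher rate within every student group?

No

Honors: Pinecrest 73/127 = 57.5%, Hilltop 3/5 = 60.0% → Hilltop
Remedial: Pinecrest 1/5 = 20.0%, Hilltop 57/171 = 33.3% → Hilltop
Overall: Pinecrest 74/132 = 56.1%, Hilltop 60/176 = 34.1% → Pinecrest
Hilltop wins each student group but Pinecrest wins overall — the comparison reverses. Hilltop's students skew toward remedial, which has a lower base rate.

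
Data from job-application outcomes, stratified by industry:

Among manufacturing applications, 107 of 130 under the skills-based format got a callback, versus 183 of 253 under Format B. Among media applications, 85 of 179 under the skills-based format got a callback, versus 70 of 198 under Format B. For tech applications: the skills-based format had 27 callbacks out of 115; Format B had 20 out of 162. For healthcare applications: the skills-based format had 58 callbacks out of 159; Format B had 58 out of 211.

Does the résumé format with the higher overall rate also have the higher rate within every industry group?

Manufacturing: the skills-based format 107/130 = 82.3%, Format B 183/253 = 72.3% → the skills-based format
Media: the skills-based format 85/179 = 47.5%, Format B 70/198 = 35.4% → the skills-based format
Tech: the skills-based format 27/115 = 23.5%, Format B 20/162 = 12.3% → the skills-based format
Healthcare: the skills-based format 58/159 = 36.5%, Format B 58/211 = 27.5% → the skills-based format
Overall: the skills-based format 277/583 = 47.5%, Format B 331/824 = 40.2% → the skills-based format
The skills-based format wins overall and in every industry group — no reversal.

Yes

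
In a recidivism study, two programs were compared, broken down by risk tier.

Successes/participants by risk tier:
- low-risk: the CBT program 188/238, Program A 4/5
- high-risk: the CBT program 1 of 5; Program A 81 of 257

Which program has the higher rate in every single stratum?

Program A

Low-risk: the CBT program 188/238 = 79.0%, Program A 4/5 = 80.0% → Program A
High-risk: the CBT program 1/5 = 20.0%, Program A 81/257 = 31.5% → Program A
Program A has the higher rate in both groups.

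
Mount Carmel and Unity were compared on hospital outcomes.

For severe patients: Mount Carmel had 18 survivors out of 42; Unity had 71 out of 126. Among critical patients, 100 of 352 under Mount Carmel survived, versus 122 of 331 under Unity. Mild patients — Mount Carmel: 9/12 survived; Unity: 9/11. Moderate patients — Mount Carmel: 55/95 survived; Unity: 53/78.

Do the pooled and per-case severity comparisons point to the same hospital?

Yes

Severe: Mount Carmel 18/42 = 42.9%, Unity 71/126 = 56.3% → Unity
Critical: Mount Carmel 100/352 = 28.4%, Unity 122/331 = 36.9% → Unity
Mild: Mount Carmel 9/12 = 75.0%, Unity 9/11 = 81.8% → Unity
Moderate: Mount Carmel 55/95 = 57.9%, Unity 53/78 = 67.9% → Unity
Overall: Mount Carmel 182/501 = 36.3%, Unity 255/546 = 46.7% → Unity
Unity wins overall and in every case group — no reversal.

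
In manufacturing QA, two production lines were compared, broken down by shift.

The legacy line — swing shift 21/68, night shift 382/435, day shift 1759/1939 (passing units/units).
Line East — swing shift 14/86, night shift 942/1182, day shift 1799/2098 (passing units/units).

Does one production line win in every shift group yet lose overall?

Swing shift: the legacy line 21/68 = 30.9%, Line East 14/86 = 16.3% → the legacy line
Night shift: the legacy line 382/435 = 87.8%, Line East 942/1182 = 79.7% → the legacy line
Day shift: the legacy line 1759/1939 = 90.7%, Line East 1799/2098 = 85.7% → the legacy line
Overall: the legacy line 2162/2442 = 88.5%, Line East 2755/3366 = 81.8% → the legacy line
The legacy line wins overall and in every shift group — no reversal.

No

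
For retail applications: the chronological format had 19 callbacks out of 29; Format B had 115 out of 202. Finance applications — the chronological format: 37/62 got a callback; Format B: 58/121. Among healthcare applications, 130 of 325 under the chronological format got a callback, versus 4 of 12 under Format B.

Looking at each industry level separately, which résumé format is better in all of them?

the chronological format

Retail: the chronological format 19/29 = 65.5%, Format B 115/202 = 56.9% → the chronological format
Finance: the chronological format 37/62 = 59.7%, Format B 58/121 = 47.9% → the chronological format
Healthcare: the chronological format 130/325 = 40.0%, Format B 4/12 = 33.3% → the chronological format
The chronological format has the higher rate in all 3 groups.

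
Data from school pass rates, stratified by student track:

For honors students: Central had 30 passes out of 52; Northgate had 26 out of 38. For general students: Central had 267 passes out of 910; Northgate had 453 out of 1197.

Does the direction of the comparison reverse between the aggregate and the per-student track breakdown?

No

Honors: Central 30/52 = 57.7%, Northgate 26/38 = 68.4% → Northgate
General: Central 267/910 = 29.3%, Northgate 453/1197 = 37.8% → Northgate
Overall: Central 297/962 = 30.9%, Northgate 479/1235 = 38.8% → Northgate
Northgate wins overall and in every student group — no reversal.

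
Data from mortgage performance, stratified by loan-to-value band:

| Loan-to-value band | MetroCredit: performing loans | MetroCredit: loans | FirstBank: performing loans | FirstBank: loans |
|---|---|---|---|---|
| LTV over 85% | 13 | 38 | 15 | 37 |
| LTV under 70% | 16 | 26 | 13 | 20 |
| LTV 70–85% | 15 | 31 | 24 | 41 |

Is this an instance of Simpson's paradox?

LTV over 85%: MetroCredit 13/38 = 34.2%, FirstBank 15/37 = 40.5% → FirstBank
LTV under 70%: MetroCredit 16/26 = 61.5%, FirstBank 13/20 = 65.0% → FirstBank
LTV 70–85%: MetroCredit 15/31 = 48.4%, FirstBank 24/41 = 58.5% → FirstBank
Overall: MetroCredit 44/95 = 46.3%, FirstBank 52/98 = 53.1% → FirstBank
FirstBank wins overall and in every loan-to-value group — no reversal.

No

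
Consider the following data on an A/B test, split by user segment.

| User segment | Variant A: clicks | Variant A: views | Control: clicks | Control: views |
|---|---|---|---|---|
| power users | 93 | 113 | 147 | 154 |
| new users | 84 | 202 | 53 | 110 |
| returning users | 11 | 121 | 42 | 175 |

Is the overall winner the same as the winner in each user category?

Power users: Variant A 93/113 = 82.3%, Control 147/154 = 95.5% → Control
New users: Variant A 84/202 = 41.6%, Control 53/110 = 48.2% → Control
Returning users: Variant A 11/121 = 9.1%, Control 42/175 = 24.0% → Control
Overall: Variant A 188/436 = 43.1%, Control 242/439 = 55.1% → Control
Control wins overall and in every user group — no reversal.

Yes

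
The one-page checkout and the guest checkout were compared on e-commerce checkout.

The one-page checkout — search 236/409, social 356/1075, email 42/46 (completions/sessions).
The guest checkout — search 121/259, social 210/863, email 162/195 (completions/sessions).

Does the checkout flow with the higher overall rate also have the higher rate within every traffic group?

Yes

Search: the one-page checkout 236/409 = 57.7%, the guest checkout 121/259 = 46.7% → the one-page checkout
Social: the one-page checkout 356/1075 = 33.1%, the guest checkout 210/863 = 24.3% → the one-page checkout
Email: the one-page checkout 42/46 = 91.3%, the guest checkout 162/195 = 83.1% → the one-page checkout
Overall: the one-page checkout 634/1530 = 41.4%, the guest checkout 493/1317 = 37.4% → the one-page checkout
The one-page checkout wins overall and in every traffic group — no reversal.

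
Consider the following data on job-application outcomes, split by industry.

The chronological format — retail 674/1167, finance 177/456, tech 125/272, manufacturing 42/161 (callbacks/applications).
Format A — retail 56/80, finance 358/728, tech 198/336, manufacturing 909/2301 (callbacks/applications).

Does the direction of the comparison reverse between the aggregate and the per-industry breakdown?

Yes

Retail: the chronological format 674/1167 = 57.8%, Format A 56/80 = 70.0% → Format A
Finance: the chronological format 177/456 = 38.8%, Format A 358/728 = 49.2% → Format A
Tech: the chronological format 125/272 = 46.0%, Format A 198/336 = 58.9% → Format A
Manufacturing: the chronological format 42/161 = 26.1%, Format A 909/2301 = 39.5% → Format A
Overall: the chronological format 1018/2056 = 49.5%, Format A 1521/3445 = 44.2% → the chronological format
Format A wins each industry group but the chronological format wins overall — the comparison reverses. Format A's applications skew toward manufacturing, which has a lower base rate.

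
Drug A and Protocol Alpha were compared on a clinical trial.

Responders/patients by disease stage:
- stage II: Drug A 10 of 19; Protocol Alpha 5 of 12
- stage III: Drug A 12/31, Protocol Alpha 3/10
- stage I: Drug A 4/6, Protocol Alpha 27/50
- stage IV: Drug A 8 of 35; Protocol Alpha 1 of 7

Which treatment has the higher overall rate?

Protocol Alpha

Stage II: Drug A 10/19 = 52.6%, Protocol Alpha 5/12 = 41.7% → Drug A
Stage III: Drug A 12/31 = 38.7%, Protocol Alpha 3/10 = 30.0% → Drug A
Stage I: Drug A 4/6 = 66.7%, Protocol Alpha 27/50 = 54.0% → Drug A
Stage IV: Drug A 8/35 = 22.9%, Protocol Alpha 1/7 = 14.3% → Drug A
Overall: Drug A 34/91 = 37.4%, Protocol Alpha 36/79 = 45.6% → Protocol Alpha
(Drug A wins every disease group but Protocol Alpha wins overall — Drug A's patients skew toward the low-rate stage IV group.)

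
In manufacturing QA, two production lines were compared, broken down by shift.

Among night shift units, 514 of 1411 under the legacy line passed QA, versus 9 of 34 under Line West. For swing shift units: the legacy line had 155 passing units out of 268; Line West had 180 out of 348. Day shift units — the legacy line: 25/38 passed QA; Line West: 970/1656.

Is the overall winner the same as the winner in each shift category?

No

Night shift: the legacy line 514/1411 = 36.4%, Line West 9/34 = 26.5% → the legacy line
Swing shift: the legacy line 155/268 = 57.8%, Line West 180/348 = 51.7% → the legacy line
Day shift: the legacy line 25/38 = 65.8%, Line West 970/1656 = 58.6% → the legacy line
Overall: the legacy line 694/1717 = 40.4%, Line West 1159/2038 = 56.9% → Line West
The legacy line wins each shift group but Line West wins overall — the comparison reverses. The legacy line's units skew toward night shift, which has a lower base rate.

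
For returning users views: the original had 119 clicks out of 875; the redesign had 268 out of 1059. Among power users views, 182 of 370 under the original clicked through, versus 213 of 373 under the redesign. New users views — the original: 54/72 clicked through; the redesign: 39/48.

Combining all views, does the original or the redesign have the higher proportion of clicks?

Returning users: the original 119/875 = 13.6%, the redesign 268/1059 = 25.3% → the redesign
Power users: the original 182/370 = 49.2%, the redesign 213/373 = 57.1% → the redesign
New users: the original 54/72 = 75.0%, the redesign 39/48 = 81.2% → the redesign
Overall: the original 355/1317 = 27.0%, the redesign 520/1480 = 35.1% → the redesign

the redesign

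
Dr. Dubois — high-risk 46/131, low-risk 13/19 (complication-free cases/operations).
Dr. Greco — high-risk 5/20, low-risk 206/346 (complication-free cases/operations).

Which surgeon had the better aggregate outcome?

Dr. Greco

High-risk: Dr. Dubois 46/131 = 35.1%, Dr. Greco 5/20 = 25.0% → Dr. Dubois
Low-risk: Dr. Dubois 13/19 = 68.4%, Dr. Greco 206/346 = 59.5% → Dr. Dubois
Overall: Dr. Dubois 59/150 = 39.3%, Dr. Greco 211/366 = 57.7% → Dr. Greco
(Dr. Dubois wins every patient risk group but Dr. Greco wins overall — Dr. Dubois's operations skew toward the low-rate high-risk group.)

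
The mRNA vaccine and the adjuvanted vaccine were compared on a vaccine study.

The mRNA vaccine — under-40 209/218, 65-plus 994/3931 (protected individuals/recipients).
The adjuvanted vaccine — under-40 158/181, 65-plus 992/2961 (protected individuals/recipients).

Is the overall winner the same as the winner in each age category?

Under-40: the mRNA vaccine 209/218 = 95.9%, the adjuvanted vaccine 158/181 = 87.3% → the mRNA vaccine
65-plus: the mRNA vaccine 994/3931 = 25.3%, the adjuvanted vaccine 992/2961 = 33.5% → the adjuvanted vaccine
Overall: the mRNA vaccine 1203/4149 = 29.0%, the adjuvanted vaccine 1150/3142 = 36.6% → the adjuvanted vaccine
Neither sweeps: the mRNA vaccine wins 1 of 2 groups, the adjuvanted vaccine wins 1. The adjuvanted vaccine wins overall but not every group — no Simpson reversal.

No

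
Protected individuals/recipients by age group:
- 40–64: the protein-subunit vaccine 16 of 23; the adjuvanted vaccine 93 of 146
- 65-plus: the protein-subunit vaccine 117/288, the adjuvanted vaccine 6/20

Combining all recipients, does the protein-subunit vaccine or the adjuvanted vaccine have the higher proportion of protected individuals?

40–64: the protein-subunit vaccine 16/23 = 69.6%, the adjuvanted vaccine 93/146 = 63.7% → the protein-subunit vaccine
65-plus: the protein-subunit vaccine 117/288 = 40.6%, the adjuvanted vaccine 6/20 = 30.0% → the protein-subunit vaccine
Overall: the protein-subunit vaccine 133/311 = 42.8%, the adjuvanted vaccine 99/166 = 59.6% → the adjuvanted vaccine
(The protein-subunit vaccine wins every age group but the adjuvanted vaccine wins overall — the protein-subunit vaccine's recipients skew toward the low-rate 65-plus group.)

the adjuvanted vaccine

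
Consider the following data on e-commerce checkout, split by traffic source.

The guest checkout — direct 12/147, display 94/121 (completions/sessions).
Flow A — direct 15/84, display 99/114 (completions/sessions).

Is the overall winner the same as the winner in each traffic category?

Direct: the guest checkout 12/147 = 8.2%, Flow A 15/84 = 17.9% → Flow A
Display: the guest checkout 94/121 = 77.7%, Flow A 99/114 = 86.8% → Flow A
Overall: the guest checkout 106/268 = 39.6%, Flow A 114/198 = 57.6% → Flow A
Flow A wins overall and in every traffic group — no reversal.

Yes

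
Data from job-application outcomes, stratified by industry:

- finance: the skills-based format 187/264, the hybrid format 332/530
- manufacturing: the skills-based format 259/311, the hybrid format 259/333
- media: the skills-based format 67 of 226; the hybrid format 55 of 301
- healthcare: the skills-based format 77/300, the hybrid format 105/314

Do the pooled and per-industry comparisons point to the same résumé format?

Finance: the skills-based format 187/264 = 70.8%, the hybrid format 332/530 = 62.6% → the skills-based format
Manufacturing: the skills-based format 259/311 = 83.3%, the hybrid format 259/333 = 77.8% → the skills-based format
Media: the skills-based format 67/226 = 29.6%, the hybrid format 55/301 = 18.3% → the skills-based format
Healthcare: the skills-based format 77/300 = 25.7%, the hybrid format 105/314 = 33.4% → the hybrid format
Overall: the skills-based format 590/1101 = 53.6%, the hybrid format 751/1478 = 50.8% → the skills-based format
Neither sweeps: the skills-based format wins 3 of 4 groups, the hybrid format wins 1. The skills-based format wins overall but not every group — no Simpson reversal.

No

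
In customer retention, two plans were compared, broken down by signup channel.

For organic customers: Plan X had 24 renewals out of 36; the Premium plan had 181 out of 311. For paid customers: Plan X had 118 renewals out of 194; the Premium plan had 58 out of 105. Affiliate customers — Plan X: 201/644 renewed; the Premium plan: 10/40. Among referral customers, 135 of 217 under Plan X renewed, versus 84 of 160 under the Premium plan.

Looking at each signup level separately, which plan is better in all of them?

Organic: Plan X 24/36 = 66.7%, the Premium plan 181/311 = 58.2% → Plan X
Paid: Plan X 118/194 = 60.8%, the Premium plan 58/105 = 55.2% → Plan X
Affiliate: Plan X 201/644 = 31.2%, the Premium plan 10/40 = 25.0% → Plan X
Referral: Plan X 135/217 = 62.2%, the Premium plan 84/160 = 52.5% → Plan X
Plan X has the higher rate in all 4 groups.

Plan X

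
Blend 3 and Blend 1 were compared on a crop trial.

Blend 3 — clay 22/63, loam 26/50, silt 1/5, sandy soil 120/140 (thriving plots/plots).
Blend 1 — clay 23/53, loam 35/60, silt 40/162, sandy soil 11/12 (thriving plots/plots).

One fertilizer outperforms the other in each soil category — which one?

Blend 1

Clay: Blend 3 22/63 = 34.9%, Blend 1 23/53 = 43.4% → Blend 1
Loam: Blend 3 26/50 = 52.0%, Blend 1 35/60 = 58.3% → Blend 1
Silt: Blend 3 1/5 = 20.0%, Blend 1 40/162 = 24.7% → Blend 1
Sandy soil: Blend 3 120/140 = 85.7%, Blend 1 11/12 = 91.7% → Blend 1
Blend 1 has the higher rate in all 4 groups.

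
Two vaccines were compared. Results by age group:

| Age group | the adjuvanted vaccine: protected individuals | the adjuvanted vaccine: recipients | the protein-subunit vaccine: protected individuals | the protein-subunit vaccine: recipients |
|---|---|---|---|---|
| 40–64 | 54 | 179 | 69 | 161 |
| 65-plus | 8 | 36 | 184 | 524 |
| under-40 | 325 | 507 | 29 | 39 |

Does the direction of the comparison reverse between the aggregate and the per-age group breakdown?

40–64: the adjuvanted vaccine 54/179 = 30.2%, the protein-subunit vaccine 69/161 = 42.9% → the protein-subunit vaccine
65-plus: the adjuvanted vaccine 8/36 = 22.2%, the protein-subunit vaccine 184/524 = 35.1% → the protein-subunit vaccine
Under-40: the adjuvanted vaccine 325/507 = 64.1%, the protein-subunit vaccine 29/39 = 74.4% → the protein-subunit vaccine
Overall: the adjuvanted vaccine 387/722 = 53.6%, the protein-subunit vaccine 282/724 = 39.0% → the adjuvanted vaccine
The protein-subunit vaccine wins each age group but the adjuvanted vaccine wins overall — the comparison reverses. The protein-subunit vaccine's recipients skew toward 65-plus, which has a lower base rate.

Yes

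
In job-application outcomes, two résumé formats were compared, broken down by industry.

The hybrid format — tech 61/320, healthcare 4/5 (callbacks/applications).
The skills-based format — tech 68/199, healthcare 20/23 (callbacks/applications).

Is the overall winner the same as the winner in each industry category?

Yes

Tech: the hybrid format 61/320 = 19.1%, the skills-based format 68/199 = 34.2% → the skills-based format
Healthcare: the hybrid format 4/5 = 80.0%, the skills-based format 20/23 = 87.0% → the skills-based format
Overall: the hybrid format 65/325 = 20.0%, the skills-based format 88/222 = 39.6% → the skills-based format
The skills-based format wins overall and in every industry group — no reversal.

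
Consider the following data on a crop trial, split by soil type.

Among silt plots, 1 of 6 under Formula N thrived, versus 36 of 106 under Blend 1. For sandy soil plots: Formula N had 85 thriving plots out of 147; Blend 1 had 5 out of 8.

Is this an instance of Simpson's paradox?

Yes

Silt: Formula N 1/6 = 16.7%, Blend 1 36/106 = 34.0% → Blend 1
Sandy soil: Formula N 85/147 = 57.8%, Blend 1 5/8 = 62.5% → Blend 1
Overall: Formula N 86/153 = 56.2%, Blend 1 41/114 = 36.0% → Formula N
Blend 1 wins each soil group but Formula N wins overall — the comparison reverses. Blend 1's plots skew toward silt, which has a lower base rate.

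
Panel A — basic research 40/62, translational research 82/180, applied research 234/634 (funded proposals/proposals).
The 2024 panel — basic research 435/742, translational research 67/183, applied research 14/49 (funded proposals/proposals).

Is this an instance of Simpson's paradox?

Yes

Basic research: Panel A 40/62 = 64.5%, the 2024 panel 435/742 = 58.6% → Panel A
Translational research: Panel A 82/180 = 45.6%, the 2024 panel 67/183 = 36.6% → Panel A
Applied research: Panel A 234/634 = 36.9%, the 2024 panel 14/49 = 28.6% → Panel A
Overall: Panel A 356/876 = 40.6%, the 2024 panel 516/974 = 53.0% → the 2024 panel
Panel A wins each proposal group but the 2024 panel wins overall — the comparison reverses. Panel A's proposals skew toward applied research, which has a lower base rate.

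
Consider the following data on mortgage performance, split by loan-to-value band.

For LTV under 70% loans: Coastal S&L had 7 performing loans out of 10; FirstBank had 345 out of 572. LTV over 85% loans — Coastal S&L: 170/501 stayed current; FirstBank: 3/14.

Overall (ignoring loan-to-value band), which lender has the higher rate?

FirstBank

LTV under 70%: Coastal S&L 7/10 = 70.0%, FirstBank 345/572 = 60.3% → Coastal S&L
LTV over 85%: Coastal S&L 170/501 = 33.9%, FirstBank 3/14 = 21.4% → Coastal S&L
Overall: Coastal S&L 177/511 = 34.6%, FirstBank 348/586 = 59.4% → FirstBank
(Coastal S&L wins every loan-to-value group but FirstBank wins overall — Coastal S&L's loans skew toward the low-rate LTV over 85% group.)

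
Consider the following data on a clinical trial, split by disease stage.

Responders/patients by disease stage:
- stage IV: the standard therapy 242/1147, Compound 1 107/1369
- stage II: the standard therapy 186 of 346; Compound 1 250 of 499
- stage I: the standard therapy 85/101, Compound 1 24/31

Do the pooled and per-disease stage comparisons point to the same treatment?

Yes

Stage IV: the standard therapy 242/1147 = 21.1%, Compound 1 107/1369 = 7.8% → the standard therapy
Stage II: the standard therapy 186/346 = 53.8%, Compound 1 250/499 = 50.1% → the standard therapy
Stage I: the standard therapy 85/101 = 84.2%, Compound 1 24/31 = 77.4% → the standard therapy
Overall: the standard therapy 513/1594 = 32.2%, Compound 1 381/1899 = 20.1% → the standard therapy
The standard therapy wins overall and in every disease group — no reversal.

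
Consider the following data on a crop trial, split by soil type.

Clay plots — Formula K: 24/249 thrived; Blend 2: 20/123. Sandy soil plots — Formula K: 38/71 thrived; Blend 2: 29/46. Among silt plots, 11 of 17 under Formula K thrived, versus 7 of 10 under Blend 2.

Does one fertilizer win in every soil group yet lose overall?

No

Clay: Formula K 24/249 = 9.6%, Blend 2 20/123 = 16.3% → Blend 2
Sandy soil: Formula K 38/71 = 53.5%, Blend 2 29/46 = 63.0% → Blend 2
Silt: Formula K 11/17 = 64.7%, Blend 2 7/10 = 70.0% → Blend 2
Overall: Formula K 73/337 = 21.7%, Blend 2 56/179 = 31.3% → Blend 2
Blend 2 wins overall and in every soil group — no reversal.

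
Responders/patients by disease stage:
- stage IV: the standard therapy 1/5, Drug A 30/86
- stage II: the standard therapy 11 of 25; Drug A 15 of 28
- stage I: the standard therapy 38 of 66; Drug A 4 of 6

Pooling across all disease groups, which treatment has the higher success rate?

the standard therapy

Stage IV: the standard therapy 1/5 = 20.0%, Drug A 30/86 = 34.9% → Drug A
Stage II: the standard therapy 11/25 = 44.0%, Drug A 15/28 = 53.6% → Drug A
Stage I: the standard therapy 38/66 = 57.6%, Drug A 4/6 = 66.7% → Drug A
Overall: the standard therapy 50/96 = 52.1%, Drug A 49/120 = 40.8% → the standard therapy
(Drug A wins every disease group but the standard therapy wins overall — Drug A's patients skew toward the low-rate stage IV group.)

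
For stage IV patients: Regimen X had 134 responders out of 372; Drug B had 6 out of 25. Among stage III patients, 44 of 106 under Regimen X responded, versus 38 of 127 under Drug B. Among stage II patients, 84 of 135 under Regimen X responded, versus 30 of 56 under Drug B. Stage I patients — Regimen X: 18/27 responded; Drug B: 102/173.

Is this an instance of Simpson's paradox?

Stage IV: Regimen X 134/372 = 36.0%, Drug B 6/25 = 24.0% → Regimen X
Stage III: Regimen X 44/106 = 41.5%, Drug B 38/127 = 29.9% → Regimen X
Stage II: Regimen X 84/135 = 62.2%, Drug B 30/56 = 53.6% → Regimen X
Stage I: Regimen X 18/27 = 66.7%, Drug B 102/173 = 59.0% → Regimen X
Overall: Regimen X 280/640 = 43.8%, Drug B 176/381 = 46.2% → Drug B
Regimen X wins each disease group but Drug B wins overall — the comparison reverses. Regimen X's patients skew toward stage IV, which has a lower base rate.

Yes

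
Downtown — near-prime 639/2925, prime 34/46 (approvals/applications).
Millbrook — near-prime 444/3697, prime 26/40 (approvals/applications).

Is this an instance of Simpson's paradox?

No

Near-prime: Downtown 639/2925 = 21.8%, Millbrook 444/3697 = 12.0% → Downtown
Prime: Downtown 34/46 = 73.9%, Millbrook 26/40 = 65.0% → Downtown
Overall: Downtown 673/2971 = 22.7%, Millbrook 470/3737 = 12.6% → Downtown
Downtown wins overall and in every credit group — no reversal.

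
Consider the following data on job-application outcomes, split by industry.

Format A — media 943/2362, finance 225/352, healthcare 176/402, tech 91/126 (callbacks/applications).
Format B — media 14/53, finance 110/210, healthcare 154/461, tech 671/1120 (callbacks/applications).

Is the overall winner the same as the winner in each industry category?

No

Media: Format A 943/2362 = 39.9%, Format B 14/53 = 26.4% → Format A
Finance: Format A 225/352 = 63.9%, Format B 110/210 = 52.4% → Format A
Healthcare: Format A 176/402 = 43.8%, Format B 154/461 = 33.4% → Format A
Tech: Format A 91/126 = 72.2%, Format B 671/1120 = 59.9% → Format A
Overall: Format A 1435/3242 = 44.3%, Format B 949/1844 = 51.5% → Format B
Format A wins each industry group but Format B wins overall — the comparison reverses. Format A's applications skew toward media, which has a lower base rate.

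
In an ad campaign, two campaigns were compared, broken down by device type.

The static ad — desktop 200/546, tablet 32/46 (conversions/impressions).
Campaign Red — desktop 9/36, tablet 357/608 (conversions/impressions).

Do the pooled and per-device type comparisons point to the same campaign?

No

Desktop: the static ad 200/546 = 36.6%, Campaign Red 9/36 = 25.0% → the static ad
Tablet: the static ad 32/46 = 69.6%, Campaign Red 357/608 = 58.7% → the static ad
Overall: the static ad 232/592 = 39.2%, Campaign Red 366/644 = 56.8% → Campaign Red
The static ad wins each device group but Campaign Red wins overall — the comparison reverses. The static ad's impressions skew toward desktop, which has a lower base rate.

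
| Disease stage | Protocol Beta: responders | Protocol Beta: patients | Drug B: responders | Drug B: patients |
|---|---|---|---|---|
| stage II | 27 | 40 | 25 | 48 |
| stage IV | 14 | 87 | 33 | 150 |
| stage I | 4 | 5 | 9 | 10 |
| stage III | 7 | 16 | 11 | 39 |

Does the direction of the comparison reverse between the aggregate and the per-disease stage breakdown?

Stage II: Protocol Beta 27/40 = 67.5%, Drug B 25/48 = 52.1% → Protocol Beta
Stage IV: Protocol Beta 14/87 = 16.1%, Drug B 33/150 = 22.0% → Drug B
Stage I: Protocol Beta 4/5 = 80.0%, Drug B 9/10 = 90.0% → Drug B
Stage III: Protocol Beta 7/16 = 43.8%, Drug B 11/39 = 28.2% → Protocol Beta
Overall: Protocol Beta 52/148 = 35.1%, Drug B 78/247 = 31.6% → Protocol Beta
Neither sweeps: Protocol Beta wins 2 of 4 groups, Drug B wins 2. Protocol Beta wins overall but not every group — no Simpson reversal.

No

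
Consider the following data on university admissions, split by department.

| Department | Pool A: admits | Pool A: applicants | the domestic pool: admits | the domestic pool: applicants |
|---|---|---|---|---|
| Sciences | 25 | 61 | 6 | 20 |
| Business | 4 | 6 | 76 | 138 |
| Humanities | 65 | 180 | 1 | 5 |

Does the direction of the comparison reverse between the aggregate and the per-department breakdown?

Yes

Sciences: Pool A 25/61 = 41.0%, the domestic pool 6/20 = 30.0% → Pool A
Business: Pool A 4/6 = 66.7%, the domestic pool 76/138 = 55.1% → Pool A
Humanities: Pool A 65/180 = 36.1%, the domestic pool 1/5 = 20.0% → Pool A
Overall: Pool A 94/247 = 38.1%, the domestic pool 83/163 = 50.9% → the domestic pool
Pool A wins each department group but the domestic pool wins overall — the comparison reverses. Pool A's applicants skew toward Humanities, which has a lower base rate.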